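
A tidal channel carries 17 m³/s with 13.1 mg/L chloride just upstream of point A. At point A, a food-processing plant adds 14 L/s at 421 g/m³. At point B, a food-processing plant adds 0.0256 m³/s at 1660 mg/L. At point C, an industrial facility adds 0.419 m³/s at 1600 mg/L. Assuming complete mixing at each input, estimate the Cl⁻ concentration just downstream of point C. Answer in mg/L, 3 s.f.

14 L/s = 0.014 m³/s.
After input A: C = (17·13.1 + 0.014·421) / 17.01 = 13.44 mg/L.
After input B: C = (17.01·13.44 + 0.0256·1660) / 17.04 = 15.91 mg/L.
After input C: C = (17.04·15.91 + 0.419·1600) / 17.46 = 53.93 mg/L.

53.9 mg/L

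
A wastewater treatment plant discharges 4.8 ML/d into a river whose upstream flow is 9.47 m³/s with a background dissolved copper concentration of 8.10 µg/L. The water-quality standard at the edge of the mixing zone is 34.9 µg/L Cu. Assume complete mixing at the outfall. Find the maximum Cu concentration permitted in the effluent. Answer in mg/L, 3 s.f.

4.60 mg/L

4.8 ML/d = 0.05556 m³/s.
8.10 µg/L = 0.0081 mg/L.
34.9 µg/L = 0.0349 mg/L.
Mass balance: 0.0349·9.526 = 0.05556·Cₑ + 9.47·0.0081.
Cₑ = (0.3324 − 0.07671) / 0.05556 = 4.603 mg/L.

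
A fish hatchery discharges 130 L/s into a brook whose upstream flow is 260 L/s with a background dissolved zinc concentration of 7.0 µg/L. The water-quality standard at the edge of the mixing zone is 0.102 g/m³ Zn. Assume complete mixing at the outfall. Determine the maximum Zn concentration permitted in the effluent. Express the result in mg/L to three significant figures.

130 L/s = 0.13 m³/s.
260 L/s = 0.26 m³/s.
7.0 µg/L = 0.007 mg/L.
Mass balance: 0.102·0.39 = 0.13·Cₑ + 0.26·0.007.
Cₑ = (0.03978 − 0.00182) / 0.13 = 0.292 mg/L.

0.292 mg/L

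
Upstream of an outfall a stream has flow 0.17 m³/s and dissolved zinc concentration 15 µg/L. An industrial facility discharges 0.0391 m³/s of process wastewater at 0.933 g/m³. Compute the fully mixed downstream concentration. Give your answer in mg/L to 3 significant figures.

15 µg/L = 0.015 mg/L.
Flow-weighted mixing gives C = (0.0391·0.933 + 0.17·0.015) / (0.0391 + 0.17) = 0.03903/0.2091 = 0.1867 mg/L.

0.187 mg/L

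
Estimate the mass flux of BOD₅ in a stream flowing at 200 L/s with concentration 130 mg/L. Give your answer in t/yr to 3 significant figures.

820 t/yr

200 L/s = 0.2 m³/s.
Mass flux = Q·C = 0.2 m³/s × 130 g/m³ = 26 g/s.
= 26 g/s × 31.56 = 820.5 t/yr.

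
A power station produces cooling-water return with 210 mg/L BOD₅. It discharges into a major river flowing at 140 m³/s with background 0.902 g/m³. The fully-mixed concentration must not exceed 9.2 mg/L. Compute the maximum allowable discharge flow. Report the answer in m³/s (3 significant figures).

5.79 m³/s

Mass balance at complete mixing: C_std·(Q_w + Q_r) = Q_w·C_e + Q_r·C_b.
Rearranging, Q_w = Q_r·(C_std − C_b)/(C_e − C_std) = 140·(9.2 − 0.902) / (210 − 9.2) = 5.785 m³/s.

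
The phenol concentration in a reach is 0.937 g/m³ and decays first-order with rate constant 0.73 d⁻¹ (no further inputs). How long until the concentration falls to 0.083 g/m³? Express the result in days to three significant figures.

3.32 d

t = ln(C₀/C)/k = ln(0.937/0.083)/0.73 = 2.424/0.73 = 3.32 d.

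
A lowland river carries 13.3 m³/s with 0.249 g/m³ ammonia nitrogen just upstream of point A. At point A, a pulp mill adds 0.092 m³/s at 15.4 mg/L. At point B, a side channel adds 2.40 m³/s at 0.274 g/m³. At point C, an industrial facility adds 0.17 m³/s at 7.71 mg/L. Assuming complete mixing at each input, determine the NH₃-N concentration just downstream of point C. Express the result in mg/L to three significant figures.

0.420 mg/L

After input A: C = (13.3·0.249 + 0.092·15.4) / 13.39 = 0.3531 mg/L.
After input B: C = (13.39·0.3531 + 2.4·0.274) / 15.79 = 0.3411 mg/L.
After input C: C = (15.79·0.3411 + 0.17·7.71) / 15.96 = 0.4195 mg/L.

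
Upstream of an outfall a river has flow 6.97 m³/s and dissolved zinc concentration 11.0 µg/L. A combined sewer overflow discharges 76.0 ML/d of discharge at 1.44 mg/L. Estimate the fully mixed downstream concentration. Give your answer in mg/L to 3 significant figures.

0.171 mg/L

76.0 ML/d = 0.8796 m³/s.
11.0 µg/L = 0.011 mg/L.
Flow-weighted mixing gives C = (0.8796·1.44 + 6.97·0.011) / (0.8796 + 6.97) = 1.343/7.85 = 0.1711 mg/L.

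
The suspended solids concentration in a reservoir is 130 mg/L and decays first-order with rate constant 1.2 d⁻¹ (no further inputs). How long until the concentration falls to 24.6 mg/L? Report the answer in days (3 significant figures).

1.39 d

t = ln(C₀/C)/k = ln(130/24.6)/1.2 = 1.665/1.2 = 1.387 d.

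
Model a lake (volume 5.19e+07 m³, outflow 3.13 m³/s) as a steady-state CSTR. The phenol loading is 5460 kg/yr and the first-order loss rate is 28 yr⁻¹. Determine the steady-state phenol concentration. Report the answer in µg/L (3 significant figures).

Outflow Q = 3.13 m³/s × 3.156e+07 s/yr = 9.878e+07 m³/yr.
Steady-state CSTR mass balance: W = Q·C + k·V·C, so C = W/(Q + kV).
Q + kV = 9.878e+07 + 28·5.19e+07 = 1.552e+09 m³/yr.
C = 5460/1.552e+09 = 3.518e-06 kg/m³ = 0.003518 mg/L = 3.518 µg/L.

3.52 µg/L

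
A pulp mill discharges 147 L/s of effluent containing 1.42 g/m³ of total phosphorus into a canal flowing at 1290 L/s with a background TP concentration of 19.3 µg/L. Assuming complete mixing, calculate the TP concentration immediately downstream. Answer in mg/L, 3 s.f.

147 L/s = 0.147 m³/s.
1290 L/s = 1.29 m³/s.
19.3 µg/L = 0.0193 mg/L.
By mass balance at complete mixing, C = (0.147·1.42 + 1.29·0.0193) / (0.147 + 1.29) = 0.2336/1.437 = 0.1626 mg/L.

0.163 mg/L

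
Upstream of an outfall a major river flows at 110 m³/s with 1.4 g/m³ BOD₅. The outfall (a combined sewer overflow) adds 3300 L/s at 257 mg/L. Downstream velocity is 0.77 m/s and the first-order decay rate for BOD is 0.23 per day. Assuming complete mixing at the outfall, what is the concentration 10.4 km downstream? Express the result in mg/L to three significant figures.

3300 L/s = 3.3 m³/s.
After complete mixing, C₀ = (3.3·257 + 110·1.4) / 113.3 = 8.845 mg/L.
Travel time t = 1.04e+04 m / 0.77 m/s = 1.351e+04 s = 0.1563 d.
C = 8.845·exp(−0.23·0.1563) = 8.845·0.9647 = 8.532 mg/L.

8.53 mg/L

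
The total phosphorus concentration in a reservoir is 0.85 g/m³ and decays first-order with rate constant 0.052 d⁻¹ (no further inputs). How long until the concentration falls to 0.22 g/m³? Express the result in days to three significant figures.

26.0 d

t = ln(C₀/C)/k = ln(0.85/0.22)/0.052 = 1.352/0.052 = 25.99 d.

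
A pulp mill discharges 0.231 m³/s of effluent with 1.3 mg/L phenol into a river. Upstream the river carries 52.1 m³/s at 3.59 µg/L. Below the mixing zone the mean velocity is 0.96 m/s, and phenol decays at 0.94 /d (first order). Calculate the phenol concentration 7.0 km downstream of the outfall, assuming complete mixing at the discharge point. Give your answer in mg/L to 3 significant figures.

0.00860 mg/L

3.59 µg/L = 0.00359 mg/L.
After complete mixing, C₀ = (0.231·1.3 + 52.1·0.00359) / 52.33 = 0.009313 mg/L.
Travel time t = 7000 m / 0.96 m/s = 7292 s = 0.08439 d.
C = 0.009313·exp(−0.94·0.08439) = 0.009313·0.9237 = 0.008602 mg/L.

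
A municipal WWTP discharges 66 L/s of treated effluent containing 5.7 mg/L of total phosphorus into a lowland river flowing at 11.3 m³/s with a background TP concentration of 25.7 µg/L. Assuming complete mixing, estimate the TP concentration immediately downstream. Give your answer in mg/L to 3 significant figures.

0.0586 mg/L

66 L/s = 0.066 m³/s.
25.7 µg/L = 0.0257 mg/L.
Conservation of mass across the mixing zone: C = (0.066·5.7 + 11.3·0.0257) / (0.066 + 11.3) = 0.6666/11.37 = 0.05865 mg/L.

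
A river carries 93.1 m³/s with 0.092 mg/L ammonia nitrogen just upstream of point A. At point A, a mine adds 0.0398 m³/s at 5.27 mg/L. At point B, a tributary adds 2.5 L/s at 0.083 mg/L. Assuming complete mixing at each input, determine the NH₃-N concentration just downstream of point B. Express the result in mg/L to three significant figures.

0.0942 mg/L

After input A: C = (93.1·0.092 + 0.0398·5.27) / 93.14 = 0.09421 mg/L.
2.5 L/s = 0.0025 m³/s.
After input B: C = (93.14·0.09421 + 0.0025·0.083) / 93.14 = 0.09421 mg/L.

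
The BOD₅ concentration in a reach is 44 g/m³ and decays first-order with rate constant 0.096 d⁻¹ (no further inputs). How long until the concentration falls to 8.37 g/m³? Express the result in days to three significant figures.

17.3 d

t = ln(C₀/C)/k = ln(44/8.37)/0.096 = 1.66/0.096 = 17.29 d.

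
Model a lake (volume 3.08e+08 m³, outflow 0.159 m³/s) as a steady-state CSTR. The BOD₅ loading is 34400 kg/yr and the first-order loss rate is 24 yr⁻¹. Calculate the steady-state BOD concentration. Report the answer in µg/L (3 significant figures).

4.65 µg/L

Outflow Q = 0.159 m³/s × 3.156e+07 s/yr = 5.018e+06 m³/yr.
Steady-state CSTR mass balance: W = Q·C + k·V·C, so C = W/(Q + kV).
Q + kV = 5.018e+06 + 24·3.08e+08 = 7.397e+09 m³/yr.
C = 34400/7.397e+09 = 4.651e-06 kg/m³ = 0.004651 mg/L = 4.651 µg/L.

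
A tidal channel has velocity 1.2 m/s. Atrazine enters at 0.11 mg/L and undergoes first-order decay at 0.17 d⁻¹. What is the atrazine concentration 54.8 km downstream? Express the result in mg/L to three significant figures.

Travel time t = 54.8 km / 1.2 m/s = 5.48e+04/1.2 = 4.567e+04 s = 0.5285 d.
First-order decay: C = 0.11·exp(−0.17·0.5285) = 0.11·0.9141 = 0.1005 mg/L.

0.101 mg/L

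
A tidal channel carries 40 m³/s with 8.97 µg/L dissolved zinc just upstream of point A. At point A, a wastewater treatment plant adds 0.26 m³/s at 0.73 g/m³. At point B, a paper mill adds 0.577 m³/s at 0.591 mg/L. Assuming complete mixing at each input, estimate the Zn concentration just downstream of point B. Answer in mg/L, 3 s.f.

8.97 µg/L = 0.00897 mg/L.
After input A: C = (40·0.00897 + 0.26·0.73) / 40.26 = 0.01363 mg/L.
After input B: C = (40.26·0.01363 + 0.577·0.591) / 40.84 = 0.02178 mg/L.

0.0218 mg/L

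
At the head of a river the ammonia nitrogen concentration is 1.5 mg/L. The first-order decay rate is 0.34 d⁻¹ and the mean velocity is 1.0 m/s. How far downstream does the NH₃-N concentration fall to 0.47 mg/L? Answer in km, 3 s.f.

From C = C₀·e^(−kt), t = ln(C₀/C)/k = ln(1.5/0.47)/0.34 = 1.16/0.34 = 3.413 d.
Distance = v·t = 1.0 m/s × 2.949e+05 s = 2.949e+05 m = 294.9 km.

295 km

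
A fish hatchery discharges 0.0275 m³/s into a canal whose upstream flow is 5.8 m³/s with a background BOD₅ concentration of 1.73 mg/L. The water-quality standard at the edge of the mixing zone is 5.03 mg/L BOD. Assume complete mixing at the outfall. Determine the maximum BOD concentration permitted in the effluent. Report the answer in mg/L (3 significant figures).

Mass balance: 5.03·5.827 = 0.0275·Cₑ + 5.8·1.73.
Cₑ = (29.31 − 10.03) / 0.0275 = 701 mg/L.

701 mg/L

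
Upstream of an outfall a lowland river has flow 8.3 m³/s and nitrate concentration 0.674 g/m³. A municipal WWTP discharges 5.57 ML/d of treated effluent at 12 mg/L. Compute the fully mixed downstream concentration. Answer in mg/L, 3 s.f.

5.57 ML/d = 0.06447 m³/s.
Conservation of mass across the mixing zone: C = (0.06447·12 + 8.3·0.674) / (0.06447 + 8.3) = 6.368/8.364 = 0.7613 mg/L.

0.761 mg/L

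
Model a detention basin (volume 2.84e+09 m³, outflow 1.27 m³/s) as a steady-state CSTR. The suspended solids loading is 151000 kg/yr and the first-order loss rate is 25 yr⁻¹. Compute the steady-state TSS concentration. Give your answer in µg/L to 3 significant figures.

2.13 µg/L

Outflow Q = 1.27 m³/s × 3.156e+07 s/yr = 4.008e+07 m³/yr.
Steady-state CSTR mass balance: W = Q·C + k·V·C, so C = W/(Q + kV).
Q + kV = 4.008e+07 + 25·2.84e+09 = 7.104e+10 m³/yr.
C = 151000/7.104e+10 = 2.126e-06 kg/m³ = 0.002126 mg/L = 2.126 µg/L.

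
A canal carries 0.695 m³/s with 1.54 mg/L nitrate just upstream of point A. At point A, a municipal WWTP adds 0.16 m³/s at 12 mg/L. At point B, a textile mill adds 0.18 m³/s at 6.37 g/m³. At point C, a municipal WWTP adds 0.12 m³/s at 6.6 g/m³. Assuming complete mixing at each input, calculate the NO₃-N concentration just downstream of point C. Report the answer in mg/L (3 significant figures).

4.27 mg/L

After input A: C = (0.695·1.54 + 0.16·12) / 0.855 = 3.497 mg/L.
After input B: C = (0.855·3.497 + 0.18·6.37) / 1.035 = 3.997 mg/L.
After input C: C = (1.035·3.997 + 0.12·6.6) / 1.155 = 4.267 mg/L.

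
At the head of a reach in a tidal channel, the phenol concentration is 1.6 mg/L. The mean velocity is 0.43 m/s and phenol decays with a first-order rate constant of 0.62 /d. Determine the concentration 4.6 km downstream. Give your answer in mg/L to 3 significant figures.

Travel time t = 4.6 km / 0.43 m/s = 4600/0.43 = 1.07e+04 s = 0.1238 d.
First-order decay: C = 1.6·exp(−0.62·0.1238) = 1.6·0.9261 = 1.482 mg/L.

1.48 mg/L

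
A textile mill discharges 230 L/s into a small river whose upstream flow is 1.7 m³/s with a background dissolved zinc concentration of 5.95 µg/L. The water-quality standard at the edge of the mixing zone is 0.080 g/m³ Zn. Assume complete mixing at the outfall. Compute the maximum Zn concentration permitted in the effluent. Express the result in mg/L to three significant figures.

230 L/s = 0.23 m³/s.
5.95 µg/L = 0.00595 mg/L.
Mass balance: 0.08·1.93 = 0.23·Cₑ + 1.7·0.00595.
Cₑ = (0.1544 − 0.01012) / 0.23 = 0.6273 mg/L.

0.627 mg/L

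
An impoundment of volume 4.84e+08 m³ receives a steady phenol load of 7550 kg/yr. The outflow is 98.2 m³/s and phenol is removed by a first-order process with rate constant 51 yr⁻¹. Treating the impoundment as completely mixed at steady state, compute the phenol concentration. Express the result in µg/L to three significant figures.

Outflow Q = 98.2 m³/s × 3.156e+07 s/yr = 3.099e+09 m³/yr.
Steady-state CSTR mass balance: W = Q·C + k·V·C, so C = W/(Q + kV).
Q + kV = 3.099e+09 + 51·4.84e+08 = 2.778e+10 m³/yr.
C = 7550/2.778e+10 = 2.717e-07 kg/m³ = 0.0002717 mg/L = 0.2717 µg/L.

0.272 µg/L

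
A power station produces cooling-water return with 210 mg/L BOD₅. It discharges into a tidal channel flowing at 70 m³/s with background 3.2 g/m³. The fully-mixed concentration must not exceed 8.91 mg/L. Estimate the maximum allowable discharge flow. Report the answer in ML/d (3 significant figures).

Mass balance at complete mixing: C_std·(Q_w + Q_r) = Q_w·C_e + Q_r·C_b.
Rearranging, Q_w = Q_r·(C_std − C_b)/(C_e − C_std) = 70·(8.91 − 3.2) / (210 − 8.91) = 1.988 m³/s.
= 171.7 ML/d.

172 ML/d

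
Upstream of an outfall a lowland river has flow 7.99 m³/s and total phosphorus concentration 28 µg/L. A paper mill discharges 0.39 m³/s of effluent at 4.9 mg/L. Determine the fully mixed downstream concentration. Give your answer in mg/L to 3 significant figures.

28 µg/L = 0.028 mg/L.
Conservation of mass across the mixing zone: C = (0.39·4.9 + 7.99·0.028) / (0.39 + 7.99) = 2.135/8.38 = 0.2547 mg/L.

0.255 mg/L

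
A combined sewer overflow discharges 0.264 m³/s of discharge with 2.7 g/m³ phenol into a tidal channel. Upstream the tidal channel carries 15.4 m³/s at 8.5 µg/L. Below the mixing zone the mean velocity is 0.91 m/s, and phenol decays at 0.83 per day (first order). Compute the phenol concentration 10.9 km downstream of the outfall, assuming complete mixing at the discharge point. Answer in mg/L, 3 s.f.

8.5 µg/L = 0.0085 mg/L.
After complete mixing, C₀ = (0.264·2.7 + 15.4·0.0085) / 15.66 = 0.05386 mg/L.
Travel time t = 1.09e+04 m / 0.91 m/s = 1.198e+04 s = 0.1386 d.
C = 0.05386·exp(−0.83·0.1386) = 0.05386·0.8913 = 0.04801 mg/L.

0.0480 mg/L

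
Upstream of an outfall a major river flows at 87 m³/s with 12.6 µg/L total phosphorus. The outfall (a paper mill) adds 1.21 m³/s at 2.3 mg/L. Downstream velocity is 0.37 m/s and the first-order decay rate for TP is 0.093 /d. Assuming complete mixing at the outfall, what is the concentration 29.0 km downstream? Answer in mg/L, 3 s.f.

12.6 µg/L = 0.0126 mg/L.
After complete mixing, C₀ = (1.21·2.3 + 87·0.0126) / 88.21 = 0.04398 mg/L.
Travel time t = 2.9e+04 m / 0.37 m/s = 7.838e+04 s = 0.9072 d.
C = 0.04398·exp(−0.093·0.9072) = 0.04398·0.9191 = 0.04042 mg/L.

0.0404 mg/L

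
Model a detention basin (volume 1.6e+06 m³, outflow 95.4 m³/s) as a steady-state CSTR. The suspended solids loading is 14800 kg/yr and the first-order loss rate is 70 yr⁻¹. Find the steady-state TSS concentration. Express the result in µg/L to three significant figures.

Outflow Q = 95.4 m³/s × 3.156e+07 s/yr = 3.011e+09 m³/yr.
Steady-state CSTR mass balance: W = Q·C + k·V·C, so C = W/(Q + kV).
Q + kV = 3.011e+09 + 70·1.6e+06 = 3.123e+09 m³/yr.
C = 14800/3.123e+09 = 4.74e-06 kg/m³ = 0.00474 mg/L = 4.74 µg/L.

4.74 µg/L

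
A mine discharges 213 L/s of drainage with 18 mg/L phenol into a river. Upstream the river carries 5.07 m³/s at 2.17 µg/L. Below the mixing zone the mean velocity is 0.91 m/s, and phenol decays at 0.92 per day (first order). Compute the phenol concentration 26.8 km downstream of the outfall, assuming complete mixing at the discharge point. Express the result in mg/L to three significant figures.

0.532 mg/L

213 L/s = 0.213 m³/s.
2.17 µg/L = 0.00217 mg/L.
After complete mixing, C₀ = (0.213·18 + 5.07·0.00217) / 5.283 = 0.7278 mg/L.
Travel time t = 2.68e+04 m / 0.91 m/s = 2.945e+04 s = 0.3409 d.
C = 0.7278·exp(−0.92·0.3409) = 0.7278·0.7308 = 0.5319 mg/L.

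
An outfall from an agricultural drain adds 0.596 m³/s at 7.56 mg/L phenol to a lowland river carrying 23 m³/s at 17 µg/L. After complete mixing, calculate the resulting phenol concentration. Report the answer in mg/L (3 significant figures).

17 µg/L = 0.017 mg/L.
Flow-weighted mixing gives C = (0.596·7.56 + 23·0.017) / (0.596 + 23) = 4.897/23.6 = 0.2075 mg/L.

0.208 mg/L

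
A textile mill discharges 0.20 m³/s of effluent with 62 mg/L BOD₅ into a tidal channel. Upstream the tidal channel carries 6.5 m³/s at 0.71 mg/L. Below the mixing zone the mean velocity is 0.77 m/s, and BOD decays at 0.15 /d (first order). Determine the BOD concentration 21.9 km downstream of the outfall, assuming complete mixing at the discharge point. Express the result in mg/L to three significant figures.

After complete mixing, C₀ = (0.2·62 + 6.5·0.71) / 6.7 = 2.54 mg/L.
Travel time t = 2.19e+04 m / 0.77 m/s = 2.844e+04 s = 0.3292 d.
C = 2.54·exp(−0.15·0.3292) = 2.54·0.9518 = 2.417 mg/L.

2.42 mg/L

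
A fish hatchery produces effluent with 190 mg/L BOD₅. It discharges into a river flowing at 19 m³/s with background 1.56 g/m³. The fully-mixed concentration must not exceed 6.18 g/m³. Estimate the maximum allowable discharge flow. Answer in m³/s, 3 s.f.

0.478 m³/s

Mass balance at complete mixing: C_std·(Q_w + Q_r) = Q_w·C_e + Q_r·C_b.
Rearranging, Q_w = Q_r·(C_std − C_b)/(C_e − C_std) = 19·(6.18 − 1.56) / (190 − 6.18) = 0.4775 m³/s.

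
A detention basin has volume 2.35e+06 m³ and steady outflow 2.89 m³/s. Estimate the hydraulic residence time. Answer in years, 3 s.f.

0.0258 yr

Q = 2.89 m³/s × 3.156e+07 s/yr = 9.12e+07 m³/yr.
Hydraulic residence time τ = V/Q = 2.35e+06/9.12e+07 = 0.02577 yr.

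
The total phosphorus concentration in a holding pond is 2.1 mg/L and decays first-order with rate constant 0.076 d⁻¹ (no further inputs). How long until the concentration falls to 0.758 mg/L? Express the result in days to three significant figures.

13.4 d

t = ln(C₀/C)/k = ln(2.1/0.758)/0.076 = 1.019/0.076 = 13.41 d.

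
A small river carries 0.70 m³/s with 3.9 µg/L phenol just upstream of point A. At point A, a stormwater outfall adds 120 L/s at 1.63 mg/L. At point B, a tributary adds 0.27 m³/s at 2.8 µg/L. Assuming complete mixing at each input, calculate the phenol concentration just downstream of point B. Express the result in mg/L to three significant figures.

0.183 mg/L

3.9 µg/L = 0.0039 mg/L.
120 L/s = 0.12 m³/s.
After input A: C = (0.7·0.0039 + 0.12·1.63) / 0.82 = 0.2419 mg/L.
2.8 µg/L = 0.0028 mg/L.
After input B: C = (0.82·0.2419 + 0.27·0.0028) / 1.09 = 0.1826 mg/L.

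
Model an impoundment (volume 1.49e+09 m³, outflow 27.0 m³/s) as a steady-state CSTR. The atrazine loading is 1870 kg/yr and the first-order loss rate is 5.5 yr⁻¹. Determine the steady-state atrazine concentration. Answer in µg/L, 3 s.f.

0.207 µg/L

Outflow Q = 27.0 m³/s × 3.156e+07 s/yr = 8.521e+08 m³/yr.
Steady-state CSTR mass balance: W = Q·C + k·V·C, so C = W/(Q + kV).
Q + kV = 8.521e+08 + 5.5·1.49e+09 = 9.047e+09 m³/yr.
C = 1870/9.047e+09 = 2.067e-07 kg/m³ = 0.0002067 mg/L = 0.2067 µg/L.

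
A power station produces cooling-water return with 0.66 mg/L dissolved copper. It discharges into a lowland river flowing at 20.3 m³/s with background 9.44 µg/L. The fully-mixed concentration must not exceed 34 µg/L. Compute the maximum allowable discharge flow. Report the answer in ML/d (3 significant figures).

68.8 ML/d

9.44 µg/L = 0.00944 mg/L.
34 µg/L = 0.034 mg/L.
Mass balance at complete mixing: C_std·(Q_w + Q_r) = Q_w·C_e + Q_r·C_b.
Rearranging, Q_w = Q_r·(C_std − C_b)/(C_e − C_std) = 20.3·(0.034 − 0.00944) / (0.66 − 0.034) = 0.7964 m³/s.
= 68.81 ML/d.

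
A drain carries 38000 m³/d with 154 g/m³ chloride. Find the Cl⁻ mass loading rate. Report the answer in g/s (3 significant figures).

67.7 g/s

38000 m³/d = 0.4398 m³/s.
Mass flux = Q·C = 0.4398 m³/s × 154 g/m³ = 67.73 g/s.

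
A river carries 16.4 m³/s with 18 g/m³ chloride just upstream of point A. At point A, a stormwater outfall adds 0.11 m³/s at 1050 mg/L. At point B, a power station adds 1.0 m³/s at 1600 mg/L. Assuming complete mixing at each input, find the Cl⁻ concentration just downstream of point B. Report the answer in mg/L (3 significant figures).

After input A: C = (16.4·18 + 0.11·1050) / 16.51 = 24.88 mg/L.
After input B: C = (16.51·24.88 + 1·1600) / 17.51 = 114.8 mg/L.

115 mg/L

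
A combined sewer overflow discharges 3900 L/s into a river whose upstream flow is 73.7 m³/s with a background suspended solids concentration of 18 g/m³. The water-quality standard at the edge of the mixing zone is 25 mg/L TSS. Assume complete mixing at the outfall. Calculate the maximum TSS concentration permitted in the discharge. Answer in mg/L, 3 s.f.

3900 L/s = 3.9 m³/s.
Mass balance: 25·77.6 = 3.9·Cₑ + 73.7·18.
Cₑ = (1940 − 1327) / 3.9 = 157.3 mg/L.

157 mg/L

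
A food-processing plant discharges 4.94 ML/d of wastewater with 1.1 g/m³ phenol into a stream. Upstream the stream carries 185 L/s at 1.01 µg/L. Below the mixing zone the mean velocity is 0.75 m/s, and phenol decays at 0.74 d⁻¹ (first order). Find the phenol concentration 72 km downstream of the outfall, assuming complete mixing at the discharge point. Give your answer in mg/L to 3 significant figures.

0.114 mg/L

4.94 ML/d = 0.05718 m³/s.
185 L/s = 0.185 m³/s.
1.01 µg/L = 0.00101 mg/L.
After complete mixing, C₀ = (0.05718·1.1 + 0.185·0.00101) / 0.2422 = 0.2605 mg/L.
Travel time t = 7.2e+04 m / 0.75 m/s = 9.6e+04 s = 1.111 d.
C = 0.2605·exp(−0.74·1.111) = 0.2605·0.4395 = 0.1145 mg/L.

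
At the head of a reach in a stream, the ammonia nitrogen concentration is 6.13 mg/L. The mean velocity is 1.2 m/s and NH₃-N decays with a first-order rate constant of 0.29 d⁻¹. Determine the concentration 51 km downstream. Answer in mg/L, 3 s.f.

5.32 mg/L

Travel time t = 51 km / 1.2 m/s = 5.1e+04/1.2 = 4.25e+04 s = 0.4919 d.
First-order decay: C = 6.13·exp(−0.29·0.4919) = 6.13·0.8671 = 5.315 mg/L.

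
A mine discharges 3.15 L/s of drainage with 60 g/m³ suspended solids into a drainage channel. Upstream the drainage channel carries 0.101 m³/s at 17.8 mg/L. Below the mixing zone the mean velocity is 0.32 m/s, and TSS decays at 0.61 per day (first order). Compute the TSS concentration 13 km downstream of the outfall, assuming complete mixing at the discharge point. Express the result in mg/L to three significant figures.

14.3 mg/L

3.15 L/s = 0.00315 m³/s.
After complete mixing, C₀ = (0.00315·60 + 0.101·17.8) / 0.1042 = 19.08 mg/L.
Travel time t = 1.3e+04 m / 0.32 m/s = 4.062e+04 s = 0.4702 d.
C = 19.08·exp(−0.61·0.4702) = 19.08·0.7506 = 14.32 mg/L.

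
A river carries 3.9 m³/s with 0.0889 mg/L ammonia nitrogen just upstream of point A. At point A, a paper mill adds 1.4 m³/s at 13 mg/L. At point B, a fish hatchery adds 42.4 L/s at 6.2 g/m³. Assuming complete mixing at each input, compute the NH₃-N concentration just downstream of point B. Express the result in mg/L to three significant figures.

3.52 mg/L

After input A: C = (3.9·0.0889 + 1.4·13) / 5.3 = 3.499 mg/L.
42.4 L/s = 0.0424 m³/s.
After input B: C = (5.3·3.499 + 0.0424·6.2) / 5.342 = 3.521 mg/L.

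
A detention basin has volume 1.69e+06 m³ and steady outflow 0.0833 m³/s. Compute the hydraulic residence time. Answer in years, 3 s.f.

Q = 0.0833 m³/s × 3.156e+07 s/yr = 2.629e+06 m³/yr.
Hydraulic residence time τ = V/Q = 1.69e+06/2.629e+06 = 0.6429 yr.

0.643 yr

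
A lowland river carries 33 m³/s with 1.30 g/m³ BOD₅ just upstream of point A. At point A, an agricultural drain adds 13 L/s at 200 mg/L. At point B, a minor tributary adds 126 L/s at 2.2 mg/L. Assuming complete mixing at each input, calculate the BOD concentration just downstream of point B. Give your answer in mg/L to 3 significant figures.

1.38 mg/L

13 L/s = 0.013 m³/s.
After input A: C = (33·1.3 + 0.013·200) / 33.01 = 1.378 mg/L.
126 L/s = 0.126 m³/s.
After input B: C = (33.01·1.378 + 0.126·2.2) / 33.14 = 1.381 mg/L.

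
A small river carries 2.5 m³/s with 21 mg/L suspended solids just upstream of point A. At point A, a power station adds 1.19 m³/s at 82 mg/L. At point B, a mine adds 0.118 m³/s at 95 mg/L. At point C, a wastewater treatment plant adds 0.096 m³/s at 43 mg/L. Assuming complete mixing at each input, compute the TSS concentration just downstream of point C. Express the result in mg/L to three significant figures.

42.4 mg/L

After input A: C = (2.5·21 + 1.19·82) / 3.69 = 40.67 mg/L.
After input B: C = (3.69·40.67 + 0.118·95) / 3.808 = 42.36 mg/L.
After input C: C = (3.808·42.36 + 0.096·43) / 3.904 = 42.37 mg/L.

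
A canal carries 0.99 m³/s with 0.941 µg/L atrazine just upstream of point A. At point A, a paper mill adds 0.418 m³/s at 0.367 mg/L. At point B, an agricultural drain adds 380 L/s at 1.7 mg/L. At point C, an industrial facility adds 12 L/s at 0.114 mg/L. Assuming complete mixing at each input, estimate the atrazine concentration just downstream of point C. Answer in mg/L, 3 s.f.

0.941 µg/L = 0.000941 mg/L.
After input A: C = (0.99·0.000941 + 0.418·0.367) / 1.408 = 0.1096 mg/L.
380 L/s = 0.38 m³/s.
After input B: C = (1.408·0.1096 + 0.38·1.7) / 1.788 = 0.4476 mg/L.
12 L/s = 0.012 m³/s.
After input C: C = (1.788·0.4476 + 0.012·0.114) / 1.8 = 0.4454 mg/L.

0.445 mg/L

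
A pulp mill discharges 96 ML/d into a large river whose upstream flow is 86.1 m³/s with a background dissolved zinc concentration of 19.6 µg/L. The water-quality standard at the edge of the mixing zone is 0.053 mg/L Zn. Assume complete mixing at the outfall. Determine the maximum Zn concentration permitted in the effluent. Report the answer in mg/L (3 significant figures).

2.64 mg/L

96 ML/d = 1.111 m³/s.
19.6 µg/L = 0.0196 mg/L.
Mass balance: 0.053·87.21 = 1.111·Cₑ + 86.1·0.0196.
Cₑ = (4.622 − 1.688) / 1.111 = 2.641 mg/L.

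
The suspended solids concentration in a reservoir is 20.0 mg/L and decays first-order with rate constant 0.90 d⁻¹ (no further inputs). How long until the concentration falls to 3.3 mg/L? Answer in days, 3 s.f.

2.00 d

t = ln(C₀/C)/k = ln(20.0/3.3)/0.90 = 1.802/0.90 = 2.002 d.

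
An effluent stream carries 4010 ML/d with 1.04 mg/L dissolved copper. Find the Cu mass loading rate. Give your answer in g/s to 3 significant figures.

48.3 g/s

4010 ML/d = 46.41 m³/s.
Mass flux = Q·C = 46.41 m³/s × 1.04 g/m³ = 48.27 g/s.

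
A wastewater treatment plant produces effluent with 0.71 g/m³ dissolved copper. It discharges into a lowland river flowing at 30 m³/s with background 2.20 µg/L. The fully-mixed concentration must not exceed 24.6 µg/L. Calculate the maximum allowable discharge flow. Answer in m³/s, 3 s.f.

2.20 µg/L = 0.0022 mg/L.
24.6 µg/L = 0.0246 mg/L.
Mass balance at complete mixing: C_std·(Q_w + Q_r) = Q_w·C_e + Q_r·C_b.
Rearranging, Q_w = Q_r·(C_std − C_b)/(C_e − C_std) = 30·(0.0246 − 0.0022) / (0.71 − 0.0246) = 0.9804 m³/s.

0.980 m³/s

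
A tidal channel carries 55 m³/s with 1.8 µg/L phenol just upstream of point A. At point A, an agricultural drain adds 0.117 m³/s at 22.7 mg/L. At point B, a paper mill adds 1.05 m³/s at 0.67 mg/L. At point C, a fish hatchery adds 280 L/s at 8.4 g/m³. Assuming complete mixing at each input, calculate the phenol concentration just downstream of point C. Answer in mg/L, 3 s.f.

0.103 mg/L

1.8 µg/L = 0.0018 mg/L.
After input A: C = (55·0.0018 + 0.117·22.7) / 55.12 = 0.04998 mg/L.
After input B: C = (55.12·0.04998 + 1.05·0.67) / 56.17 = 0.06157 mg/L.
280 L/s = 0.28 m³/s.
After input C: C = (56.17·0.06157 + 0.28·8.4) / 56.45 = 0.1029 mg/L.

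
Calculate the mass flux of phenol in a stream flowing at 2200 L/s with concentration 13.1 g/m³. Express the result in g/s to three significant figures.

28.8 g/s

2200 L/s = 2.2 m³/s.
Mass flux = Q·C = 2.2 m³/s × 13.1 g/m³ = 28.82 g/s.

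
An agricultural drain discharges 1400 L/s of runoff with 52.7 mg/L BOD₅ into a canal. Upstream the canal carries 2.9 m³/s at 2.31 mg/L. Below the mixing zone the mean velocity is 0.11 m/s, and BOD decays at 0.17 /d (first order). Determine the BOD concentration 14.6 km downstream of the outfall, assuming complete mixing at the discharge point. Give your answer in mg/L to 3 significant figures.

14.4 mg/L

1400 L/s = 1.4 m³/s.
After complete mixing, C₀ = (1.4·52.7 + 2.9·2.31) / 4.3 = 18.72 mg/L.
Travel time t = 1.46e+04 m / 0.11 m/s = 1.327e+05 s = 1.536 d.
C = 18.72·exp(−0.17·1.536) = 18.72·0.7702 = 14.41 mg/L.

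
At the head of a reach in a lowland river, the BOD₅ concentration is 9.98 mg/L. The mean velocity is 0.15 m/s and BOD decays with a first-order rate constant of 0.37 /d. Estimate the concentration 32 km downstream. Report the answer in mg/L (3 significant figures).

4.00 mg/L

Travel time t = 32 km / 0.15 m/s = 3.2e+04/0.15 = 2.133e+05 s = 2.469 d.
First-order decay: C = 9.98·exp(−0.37·2.469) = 9.98·0.4011 = 4.003 mg/L.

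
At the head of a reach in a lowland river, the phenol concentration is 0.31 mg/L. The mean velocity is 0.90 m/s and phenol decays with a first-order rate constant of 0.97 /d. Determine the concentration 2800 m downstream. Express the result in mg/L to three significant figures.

Travel time t = 2800 m / 0.90 m/s = 2800/0.90 = 3111 s = 0.03601 d.
First-order decay: C = 0.31·exp(−0.97·0.03601) = 0.31·0.9657 = 0.2994 mg/L.

0.299 mg/L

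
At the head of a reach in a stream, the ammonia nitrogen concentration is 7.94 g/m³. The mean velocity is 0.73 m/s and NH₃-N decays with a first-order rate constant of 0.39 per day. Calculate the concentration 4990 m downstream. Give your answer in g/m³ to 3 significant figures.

Travel time t = 4990 m / 0.73 m/s = 4990/0.73 = 6836 s = 0.07912 d.
First-order decay: C = 7.94·exp(−0.39·0.07912) = 7.94·0.9696 = 7.699 g/m³.

7.70 g/m³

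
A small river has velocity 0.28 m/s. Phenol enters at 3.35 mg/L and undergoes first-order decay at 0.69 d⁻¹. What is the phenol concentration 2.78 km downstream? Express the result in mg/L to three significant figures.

Travel time t = 2.78 km / 0.28 m/s = 2780/0.28 = 9929 s = 0.1149 d.
First-order decay: C = 3.35·exp(−0.69·0.1149) = 3.35·0.9238 = 3.095 mg/L.

3.09 mg/L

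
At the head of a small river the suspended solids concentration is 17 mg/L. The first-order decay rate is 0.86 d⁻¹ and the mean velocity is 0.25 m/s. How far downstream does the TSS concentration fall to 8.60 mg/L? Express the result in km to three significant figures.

17.1 km

From C = C₀·e^(−kt), t = ln(C₀/C)/k = ln(17/8.60)/0.86 = 0.6815/0.86 = 0.7924 d.
Distance = v·t = 0.25 m/s × 6.846e+04 s = 1.712e+04 m = 17.12 km.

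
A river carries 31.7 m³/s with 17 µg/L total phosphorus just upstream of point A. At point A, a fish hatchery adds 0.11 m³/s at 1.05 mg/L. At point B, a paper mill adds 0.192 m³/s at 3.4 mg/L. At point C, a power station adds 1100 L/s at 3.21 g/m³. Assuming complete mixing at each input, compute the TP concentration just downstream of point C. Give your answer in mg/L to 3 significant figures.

0.146 mg/L

17 µg/L = 0.017 mg/L.
After input A: C = (31.7·0.017 + 0.11·1.05) / 31.81 = 0.02057 mg/L.
After input B: C = (31.81·0.02057 + 0.192·3.4) / 32 = 0.04085 mg/L.
1100 L/s = 1.1 m³/s.
After input C: C = (32·0.04085 + 1.1·3.21) / 33.1 = 0.1462 mg/L.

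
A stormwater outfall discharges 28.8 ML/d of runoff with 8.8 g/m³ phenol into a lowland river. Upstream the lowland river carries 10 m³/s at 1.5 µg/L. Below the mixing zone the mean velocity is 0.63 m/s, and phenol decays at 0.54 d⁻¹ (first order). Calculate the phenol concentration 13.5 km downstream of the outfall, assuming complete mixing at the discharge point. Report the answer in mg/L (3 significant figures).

28.8 ML/d = 0.3333 m³/s.
1.5 µg/L = 0.0015 mg/L.
After complete mixing, C₀ = (0.3333·8.8 + 10·0.0015) / 10.33 = 0.2853 mg/L.
Travel time t = 1.35e+04 m / 0.63 m/s = 2.143e+04 s = 0.248 d.
C = 0.2853·exp(−0.54·0.248) = 0.2853·0.8747 = 0.2496 mg/L.

0.250 mg/L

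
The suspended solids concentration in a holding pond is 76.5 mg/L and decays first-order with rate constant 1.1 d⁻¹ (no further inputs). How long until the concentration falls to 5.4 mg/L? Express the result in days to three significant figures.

t = ln(C₀/C)/k = ln(76.5/5.4)/1.1 = 2.651/1.1 = 2.41 d.

2.41 d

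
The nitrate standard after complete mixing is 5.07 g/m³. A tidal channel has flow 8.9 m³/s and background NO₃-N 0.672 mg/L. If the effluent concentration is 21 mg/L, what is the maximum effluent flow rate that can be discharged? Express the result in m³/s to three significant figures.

Mass balance at complete mixing: C_std·(Q_w + Q_r) = Q_w·C_e + Q_r·C_b.
Rearranging, Q_w = Q_r·(C_std − C_b)/(C_e − C_std) = 8.9·(5.07 − 0.672) / (21 − 5.07) = 2.457 m³/s.

2.46 m³/s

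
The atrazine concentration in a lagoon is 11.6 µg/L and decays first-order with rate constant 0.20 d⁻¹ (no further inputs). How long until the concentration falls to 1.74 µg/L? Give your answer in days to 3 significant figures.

9.49 d

t = ln(C₀/C)/k = ln(11.6/1.74)/0.20 = 1.897/0.20 = 9.486 d.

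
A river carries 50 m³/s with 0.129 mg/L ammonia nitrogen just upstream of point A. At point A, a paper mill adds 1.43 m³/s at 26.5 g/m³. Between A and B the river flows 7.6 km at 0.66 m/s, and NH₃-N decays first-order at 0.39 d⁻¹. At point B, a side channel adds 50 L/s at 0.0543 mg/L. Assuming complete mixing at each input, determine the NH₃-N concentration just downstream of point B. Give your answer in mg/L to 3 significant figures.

After input A: C = (50·0.129 + 1.43·26.5) / 51.43 = 0.8622 mg/L.
Over the 7.6 km reach to input B (t = 1.152e+04 s = 0.1333 d), decay gives C = 0.8622·exp(−0.39·0.1333) = 0.8186 mg/L.
50 L/s = 0.05 m³/s.
After input B: C = (51.43·0.8186 + 0.05·0.0543) / 51.48 = 0.8178 mg/L.

0.818 mg/L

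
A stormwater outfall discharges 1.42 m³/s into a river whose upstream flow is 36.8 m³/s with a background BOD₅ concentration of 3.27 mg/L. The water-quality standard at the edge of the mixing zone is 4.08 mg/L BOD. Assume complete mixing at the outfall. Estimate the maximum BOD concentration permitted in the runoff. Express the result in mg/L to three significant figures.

25.1 mg/L

Mass balance: 4.08·38.22 = 1.42·Cₑ + 36.8·3.27.
Cₑ = (155.9 − 120.3) / 1.42 = 25.07 mg/L.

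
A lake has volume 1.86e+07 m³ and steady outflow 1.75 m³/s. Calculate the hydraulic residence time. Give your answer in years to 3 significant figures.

0.337 yr

Q = 1.75 m³/s × 3.156e+07 s/yr = 5.523e+07 m³/yr.
Hydraulic residence time τ = V/Q = 1.86e+07/5.523e+07 = 0.3368 yr.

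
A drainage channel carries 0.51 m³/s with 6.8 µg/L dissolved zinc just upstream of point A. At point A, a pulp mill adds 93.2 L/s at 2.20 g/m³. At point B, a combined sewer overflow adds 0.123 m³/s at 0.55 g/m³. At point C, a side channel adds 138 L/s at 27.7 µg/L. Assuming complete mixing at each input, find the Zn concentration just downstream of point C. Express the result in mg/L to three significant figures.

0.324 mg/L

6.8 µg/L = 0.0068 mg/L.
93.2 L/s = 0.0932 m³/s.
After input A: C = (0.51·0.0068 + 0.0932·2.2) / 0.6032 = 0.3457 mg/L.
After input B: C = (0.6032·0.3457 + 0.123·0.55) / 0.7262 = 0.3803 mg/L.
138 L/s = 0.138 m³/s.
27.7 µg/L = 0.0277 mg/L.
After input C: C = (0.7262·0.3803 + 0.138·0.0277) / 0.8642 = 0.324 mg/L.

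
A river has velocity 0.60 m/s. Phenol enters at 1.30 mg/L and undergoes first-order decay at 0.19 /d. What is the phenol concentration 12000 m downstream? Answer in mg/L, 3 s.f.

1.24 mg/L

Travel time t = 12000 m / 0.60 m/s = 1.2e+04/0.60 = 2e+04 s = 0.2315 d.
First-order decay: C = 1.30·exp(−0.19·0.2315) = 1.30·0.957 = 1.244 mg/L.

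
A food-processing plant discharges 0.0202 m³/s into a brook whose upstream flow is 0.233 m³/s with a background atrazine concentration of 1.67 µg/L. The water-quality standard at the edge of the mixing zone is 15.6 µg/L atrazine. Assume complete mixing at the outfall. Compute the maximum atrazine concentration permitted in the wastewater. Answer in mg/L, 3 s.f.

0.176 mg/L

1.67 µg/L = 0.00167 mg/L.
15.6 µg/L = 0.0156 mg/L.
Mass balance: 0.0156·0.2532 = 0.0202·Cₑ + 0.233·0.00167.
Cₑ = (0.00395 − 0.0003891) / 0.0202 = 0.1763 mg/L.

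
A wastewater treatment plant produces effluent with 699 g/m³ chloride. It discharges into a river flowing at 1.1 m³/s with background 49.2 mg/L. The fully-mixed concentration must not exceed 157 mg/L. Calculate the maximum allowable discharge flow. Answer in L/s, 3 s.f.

Mass balance at complete mixing: C_std·(Q_w + Q_r) = Q_w·C_e + Q_r·C_b.
Rearranging, Q_w = Q_r·(C_std − C_b)/(C_e − C_std) = 1.1·(157 − 49.2) / (699 − 157) = 0.2188 m³/s.
= 218.8 L/s.

219 L/s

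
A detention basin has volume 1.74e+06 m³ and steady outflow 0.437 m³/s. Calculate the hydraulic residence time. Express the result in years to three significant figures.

Q = 0.437 m³/s × 3.156e+07 s/yr = 1.379e+07 m³/yr.
Hydraulic residence time τ = V/Q = 1.74e+06/1.379e+07 = 0.1262 yr.

0.126 yr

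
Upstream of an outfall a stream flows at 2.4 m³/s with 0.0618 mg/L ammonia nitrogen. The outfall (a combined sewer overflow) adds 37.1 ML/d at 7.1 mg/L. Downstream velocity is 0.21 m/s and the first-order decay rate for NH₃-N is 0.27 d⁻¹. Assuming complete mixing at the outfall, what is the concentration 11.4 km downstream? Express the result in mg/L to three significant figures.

0.954 mg/L

37.1 ML/d = 0.4294 m³/s.
After complete mixing, C₀ = (0.4294·7.1 + 2.4·0.0618) / 2.829 = 1.13 mg/L.
Travel time t = 1.14e+04 m / 0.21 m/s = 5.429e+04 s = 0.6283 d.
C = 1.13·exp(−0.27·0.6283) = 1.13·0.844 = 0.9536 mg/L.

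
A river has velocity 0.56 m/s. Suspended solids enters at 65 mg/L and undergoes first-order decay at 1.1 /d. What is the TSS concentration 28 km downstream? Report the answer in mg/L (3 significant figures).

Travel time t = 28 km / 0.56 m/s = 2.8e+04/0.56 = 5e+04 s = 0.5787 d.
First-order decay: C = 65·exp(−1.1·0.5787) = 65·0.5291 = 34.39 mg/L.

34.4 mg/L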